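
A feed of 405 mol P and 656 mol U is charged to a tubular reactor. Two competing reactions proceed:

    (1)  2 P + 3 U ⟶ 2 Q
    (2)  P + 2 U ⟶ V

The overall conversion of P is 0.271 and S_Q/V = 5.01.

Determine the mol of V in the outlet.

18.3 mol

Conversion of P: P consumed = 0.271 × 405 = 109.8 mol = 2ξ₁ + 1ξ₂.
Selectivity: 2ξ₁ / (1ξ₂) = 5.01 → ξ₁ = 2.505 ξ₂.
Substitute: (2·2.505 + 1) ξ₂ = 109.8 → ξ₂ = 18.26 mol, ξ₁ = 45.75 mol.
Outlet amounts (n = n₀ + Σ ν·ξ):
  P: 405 − 2(45.75) − 1(18.26) = 295.2
  U: 656 − 3(45.75) − 2(18.26) = 482.2
  Q: 0 + 2(45.75) = 91.49
  V: 0 + 1(18.26) = 18.26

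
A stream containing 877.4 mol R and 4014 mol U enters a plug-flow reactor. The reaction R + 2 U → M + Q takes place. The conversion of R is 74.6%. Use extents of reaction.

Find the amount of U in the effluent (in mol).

R reacted = 0.746 × 877.4 = 654.5 mol; ν_R = −1, so ξ = 654.5/1 = 654.5 mol.
Outlet amounts (n = n₀ + ν ξ):
  R: 877.4 − 1(654.5) = 222.9
  U: 4014 − 2(654.5) = 2705
  M: 0 + 1(654.5) = 654.5
  Q: 0 + 1(654.5) = 654.5

2700 mol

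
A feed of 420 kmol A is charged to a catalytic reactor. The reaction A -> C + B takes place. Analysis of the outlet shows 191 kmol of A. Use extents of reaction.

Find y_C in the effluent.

For A: n = n₀ − 1ξ → 191 = 420 − 1ξ, giving ξ = 229 kmol.
Outlet amounts (n = n₀ + ν ξ):
  A: 420 − 1(229) = 191
  C: 0 + 1(229) = 229
  B: 0 + 1(229) = 229
Total out = 649 kmol; y_C = 229 / 649 = 0.3529.

0.353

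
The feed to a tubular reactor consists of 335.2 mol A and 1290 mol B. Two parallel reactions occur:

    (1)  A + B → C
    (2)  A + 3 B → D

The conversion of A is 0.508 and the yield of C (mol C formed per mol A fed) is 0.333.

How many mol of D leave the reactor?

Yield of C: 1ξ₁ / 335.2 = 0.333 → ξ₁ = 111.6 mol.
Conversion of A: 1ξ₁ + 1ξ₂ = 0.508 × 335.2 = 170.3 → ξ₂ = 58.66 mol.
Outlet amounts (n = n₀ + Σ ν·ξ):
  A: 335.2 − 1(111.6) − 1(58.66) = 164.9
  B: 1290 − 1(111.6) − 3(58.66) = 1002
  C: 0 + 1(111.6) = 111.6
  D: 0 + 1(58.66) = 58.66

58.7 mol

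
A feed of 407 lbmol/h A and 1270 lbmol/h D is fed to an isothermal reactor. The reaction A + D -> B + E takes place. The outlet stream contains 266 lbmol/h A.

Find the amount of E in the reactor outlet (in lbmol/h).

For A: n = n₀ − 1ξ → 266 = 407 − 1ξ, giving ξ = 141 lbmol/h.
Outlet amounts (n = n₀ + ν ξ):
  A: 407 − 1(141) = 266
  D: 1270 − 1(141) = 1129
  B: 0 + 1(141) = 141
  E: 0 + 1(141) = 141

141 lbmol/h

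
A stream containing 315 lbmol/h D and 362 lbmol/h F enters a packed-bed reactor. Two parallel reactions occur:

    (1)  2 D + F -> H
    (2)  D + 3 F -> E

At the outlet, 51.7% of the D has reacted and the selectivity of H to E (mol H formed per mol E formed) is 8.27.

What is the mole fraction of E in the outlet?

Conversion of D: D consumed = 0.517 × 315 = 162.9 lbmol/h = 2ξ₁ + 1ξ₂.
Selectivity: 1ξ₁ / (1ξ₂) = 8.27 → ξ₁ = 8.27 ξ₂.
Substitute: (2·8.27 + 1) ξ₂ = 162.9 → ξ₂ = 9.285 lbmol/h, ξ₁ = 76.79 lbmol/h.
Outlet amounts (n = n₀ + Σ ν·ξ):
  D: 315 − 2(76.79) − 1(9.285) = 152.1
  F: 362 − 1(76.79) − 3(9.285) = 257.4
  H: 0 + 1(76.79) = 76.79
  E: 0 + 1(9.285) = 9.285
Total out = 495.6 lbmol/h; y_E = 9.285 / 495.6 = 0.01874.

0.0187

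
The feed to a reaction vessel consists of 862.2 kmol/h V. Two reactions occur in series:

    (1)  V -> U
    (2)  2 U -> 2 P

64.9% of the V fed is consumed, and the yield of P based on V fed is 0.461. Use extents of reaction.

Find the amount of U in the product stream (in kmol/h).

162 kmol/h

Conversion of V: V consumed = 1ξ₁ = 0.649 × 862.2 → ξ₁ = 559.6 kmol/h.
Yield of P: 2ξ₂ / 862.2 = 0.461 → ξ₂ = 198.7 kmol/h.
Outlet amounts (n = n₀ + Σ ν·ξ):
  V: 862.2 − 1(559.6) = 302.6
  U: 0 + 1(559.6) − 2(198.7) = 162.1
  P: 0 + 2(198.7) = 397.5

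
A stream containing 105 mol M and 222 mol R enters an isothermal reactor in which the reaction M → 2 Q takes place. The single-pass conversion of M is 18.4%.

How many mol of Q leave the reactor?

38.6 mol

M reacted = 0.184 × 105 = 19.32 mol; ν_M = −1, so ξ = 19.32/1 = 19.32 mol.
Outlet amounts (n = n₀ + ν ξ):
  M: 105 − 1(19.32) = 85.68
  Q: 0 + 2(19.32) = 38.64
  R: 222 (inert)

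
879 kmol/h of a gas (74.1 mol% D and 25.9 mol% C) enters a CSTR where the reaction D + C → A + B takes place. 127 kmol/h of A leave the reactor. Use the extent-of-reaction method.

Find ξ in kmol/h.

For A: n = n₀ + 1ξ → 127 = 0 + 1ξ, giving ξ = 127 kmol/h.
Outlet amounts (n = n₀ + ν ξ):
  D: 651.3 − 1(127) = 524.3
  C: 227.7 − 1(127) = 100.7
  A: 0 + 1(127) = 127
  B: 0 + 1(127) = 127

ξ = 127 kmol/h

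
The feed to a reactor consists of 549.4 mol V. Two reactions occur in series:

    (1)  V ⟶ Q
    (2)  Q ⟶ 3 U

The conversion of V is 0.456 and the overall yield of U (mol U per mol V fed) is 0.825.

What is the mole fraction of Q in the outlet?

Conversion of V: V consumed = 1ξ₁ = 0.456 × 549.4 → ξ₁ = 250.5 mol.
Yield of U: 3ξ₂ / 549.4 = 0.825 → ξ₂ = 151.1 mol.
Outlet amounts (n = n₀ + Σ ν·ξ):
  V: 549.4 − 1(250.5) = 298.9
  Q: 0 + 1(250.5) − 1(151.1) = 99.44
  U: 0 + 3(151.1) = 453.3
Total out = 851.6 mol; y_Q = 99.44 / 851.6 = 0.1168.

0.117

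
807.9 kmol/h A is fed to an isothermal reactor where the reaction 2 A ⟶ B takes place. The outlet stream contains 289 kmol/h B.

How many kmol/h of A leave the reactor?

For B: n = n₀ + 1ξ → 289 = 0 + 1ξ, giving ξ = 289 kmol/h.
Outlet amounts (n = n₀ + ν ξ):
  A: 807.9 − 2(289) = 229.9
  B: 0 + 1(289) = 289

230 kmol/h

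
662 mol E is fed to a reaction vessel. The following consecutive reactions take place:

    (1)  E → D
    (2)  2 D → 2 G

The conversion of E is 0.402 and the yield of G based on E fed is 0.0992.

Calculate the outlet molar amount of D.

200 mol

Conversion of E: E consumed = 1ξ₁ = 0.402 × 662 → ξ₁ = 266.1 mol.
Yield of G: 2ξ₂ / 662 = 0.0992 → ξ₂ = 32.84 mol.
Outlet amounts (n = n₀ + Σ ν·ξ):
  E: 662 − 1(266.1) = 395.9
  D: 0 + 1(266.1) − 2(32.84) = 200.5
  G: 0 + 2(32.84) = 65.67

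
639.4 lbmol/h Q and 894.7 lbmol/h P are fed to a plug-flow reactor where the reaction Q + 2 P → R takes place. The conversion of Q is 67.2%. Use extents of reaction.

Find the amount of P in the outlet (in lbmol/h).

35.3 lbmol/h

Q reacted = 0.672 × 639.4 = 429.7 lbmol/h; ν_Q = −1, so ξ = 429.7/1 = 429.7 lbmol/h.
Outlet amounts (n = n₀ + ν ξ):
  Q: 639.4 − 1(429.7) = 209.7
  P: 894.7 − 2(429.7) = 35.35
  R: 0 + 1(429.7) = 429.7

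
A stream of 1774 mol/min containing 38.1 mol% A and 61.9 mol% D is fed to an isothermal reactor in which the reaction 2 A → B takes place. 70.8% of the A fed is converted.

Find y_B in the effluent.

0.156

A reacted = 0.708 × 675.9 = 478.5 mol/min; ν_A = −2, so ξ = 478.5/2 = 239.3 mol/min.
Outlet amounts (n = n₀ + ν ξ):
  A: 675.9 − 2(239.3) = 197.4
  B: 0 + 1(239.3) = 239.3
  D: 1098 (inert)
Total out = 1535 mol/min; y_B = 239.3 / 1535 = 0.1559.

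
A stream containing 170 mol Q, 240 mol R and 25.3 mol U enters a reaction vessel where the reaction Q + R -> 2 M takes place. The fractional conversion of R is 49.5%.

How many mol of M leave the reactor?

238 mol

R reacted = 0.495 × 240 = 118.8 mol; ν_R = −1, so ξ = 118.8/1 = 118.8 mol.
Outlet amounts (n = n₀ + ν ξ):
  Q: 170 − 1(118.8) = 51.2
  R: 240 − 1(118.8) = 121.2
  M: 0 + 2(118.8) = 237.6
  U: 25.3 (inert)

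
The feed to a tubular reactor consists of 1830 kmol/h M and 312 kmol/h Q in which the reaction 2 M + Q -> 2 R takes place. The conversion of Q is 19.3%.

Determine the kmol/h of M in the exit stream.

Q reacted = 0.193 × 312 = 60.22 kmol/h; ν_Q = −1, so ξ = 60.22/1 = 60.22 kmol/h.
Outlet amounts (n = n₀ + ν ξ):
  M: 1830 − 2(60.22) = 1710
  Q: 312 − 1(60.22) = 251.8
  R: 0 + 2(60.22) = 120.4

1710 kmol/h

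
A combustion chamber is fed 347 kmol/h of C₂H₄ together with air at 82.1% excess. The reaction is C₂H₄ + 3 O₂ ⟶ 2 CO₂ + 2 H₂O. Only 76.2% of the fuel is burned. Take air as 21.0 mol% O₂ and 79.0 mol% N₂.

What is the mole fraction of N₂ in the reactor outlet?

0.761

Stoichiometric O₂ = 3 × 347 = 1041 kmol/h; O₂ fed = 1041 × 1.821 = 1896 kmol/h.
N₂ fed = 1896 × 79/21 = 7131 kmol/h.
Fuel reacted = 0.762 × 347 → ξ = 264.4 kmol/h.
Outlet (n = n₀ + ν ξ):
  C₂H₄: 347 − 1(264.4) = 82.59
  O₂: 1896 − 3(264.4) = 1102
  N₂: 7131 (inert)
  CO₂: 0 + 2(264.4) = 528.8
  H₂O: 0 + 2(264.4) = 528.8
Total out = 9374 kmol/h; y_N₂ = 7131 / 9374 = 0.7608.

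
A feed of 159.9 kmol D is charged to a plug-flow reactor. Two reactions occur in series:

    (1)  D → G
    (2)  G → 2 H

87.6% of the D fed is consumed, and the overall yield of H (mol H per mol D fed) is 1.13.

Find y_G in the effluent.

0.199

Conversion of D: D consumed = 1ξ₁ = 0.876 × 159.9 → ξ₁ = 140.1 kmol.
Yield of H: 2ξ₂ / 159.9 = 1.13 → ξ₂ = 90.34 kmol.
Outlet amounts (n = n₀ + Σ ν·ξ):
  D: 159.9 − 1(140.1) = 19.83
  G: 0 + 1(140.1) − 1(90.34) = 49.73
  H: 0 + 2(90.34) = 180.7
Total out = 250.2 kmol; y_G = 49.73 / 250.2 = 0.1987.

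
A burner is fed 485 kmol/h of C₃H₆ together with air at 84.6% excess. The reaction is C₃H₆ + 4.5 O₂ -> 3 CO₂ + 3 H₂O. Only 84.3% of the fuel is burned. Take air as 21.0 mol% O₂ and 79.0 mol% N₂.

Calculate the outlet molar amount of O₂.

2190 kmol/h

Stoichiometric O₂ = 4.5 × 485 = 2182 kmol/h; O₂ fed = 2182 × 1.846 = 4029 kmol/h.
N₂ fed = 4029 × 79/21 = 15160 kmol/h.
Fuel reacted = 0.843 × 485 → ξ = 408.9 kmol/h.
Outlet (n = n₀ + ν ξ):
  C₃H₆: 485 − 1(408.9) = 76.15
  O₂: 4029 − 4.5(408.9) = 2189
  N₂: 15160 (inert)
  CO₂: 0 + 3(408.9) = 1227
  H₂O: 0 + 3(408.9) = 1227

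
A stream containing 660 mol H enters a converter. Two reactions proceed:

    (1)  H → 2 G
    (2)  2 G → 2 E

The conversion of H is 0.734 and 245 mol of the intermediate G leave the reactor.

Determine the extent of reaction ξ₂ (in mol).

ξ₂ = 362 mol

Conversion of H: H consumed = 1ξ₁ = 0.734 × 660 → ξ₁ = 484.4 mol.
G balance: n_G = 0 + 2ξ₁ − 2ξ₂ = 245 → ξ₂ = (2·484.4 − 245)/2 = 361.9 mol.
Outlet amounts (n = n₀ + Σ ν·ξ):
  H: 660 − 1(484.4) = 175.6
  G: 0 + 2(484.4) − 2(361.9) = 245
  E: 0 + 2(361.9) = 723.9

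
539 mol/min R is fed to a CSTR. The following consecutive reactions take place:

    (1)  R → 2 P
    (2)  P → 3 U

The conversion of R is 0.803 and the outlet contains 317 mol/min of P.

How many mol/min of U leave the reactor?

Conversion of R: R consumed = 1ξ₁ = 0.803 × 539 → ξ₁ = 432.8 mol/min.
P balance: n_P = 0 + 2ξ₁ − 1ξ₂ = 317 → ξ₂ = (2·432.8 − 317)/1 = 548.6 mol/min.
Outlet amounts (n = n₀ + Σ ν·ξ):
  R: 539 − 1(432.8) = 106.2
  P: 0 + 2(432.8) − 1(548.6) = 317
  U: 0 + 3(548.6) = 1646

1650 mol/min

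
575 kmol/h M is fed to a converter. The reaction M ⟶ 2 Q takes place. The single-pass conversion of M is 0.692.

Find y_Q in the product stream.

0.818

M reacted = 0.692 × 575 = 397.9 kmol/h; ν_M = −1, so ξ = 397.9/1 = 397.9 kmol/h.
Outlet amounts (n = n₀ + ν ξ):
  M: 575 − 1(397.9) = 177.1
  Q: 0 + 2(397.9) = 795.8
Total out = 972.9 kmol/h; y_Q = 795.8 / 972.9 = 0.818.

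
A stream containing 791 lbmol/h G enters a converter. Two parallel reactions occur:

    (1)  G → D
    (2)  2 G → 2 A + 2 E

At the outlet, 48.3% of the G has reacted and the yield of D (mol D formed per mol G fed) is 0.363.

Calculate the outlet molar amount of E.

Yield of D: 1ξ₁ / 791 = 0.363 → ξ₁ = 287.1 lbmol/h.
Conversion of G: 1ξ₁ + 2ξ₂ = 0.483 × 791 = 382.1 → ξ₂ = 47.46 lbmol/h.
Outlet amounts (n = n₀ + Σ ν·ξ):
  G: 791 − 1(287.1) − 2(47.46) = 408.9
  D: 0 + 1(287.1) = 287.1
  A: 0 + 2(47.46) = 94.92
  E: 0 + 2(47.46) = 94.92

94.9 lbmol/h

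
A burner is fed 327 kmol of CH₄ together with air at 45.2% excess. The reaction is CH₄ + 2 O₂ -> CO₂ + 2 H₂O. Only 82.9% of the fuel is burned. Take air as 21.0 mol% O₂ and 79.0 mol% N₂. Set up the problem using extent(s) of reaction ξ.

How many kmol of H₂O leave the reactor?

Stoichiometric O₂ = 2 × 327 = 654 kmol; O₂ fed = 654 × 1.452 = 949.6 kmol.
N₂ fed = 949.6 × 79/21 = 3572 kmol.
Fuel reacted = 0.829 × 327 → ξ = 271.1 kmol.
Outlet (n = n₀ + ν ξ):
  CH₄: 327 − 1(271.1) = 55.92
  O₂: 949.6 − 2(271.1) = 407.4
  N₂: 3572 (inert)
  CO₂: 0 + 1(271.1) = 271.1
  H₂O: 0 + 2(271.1) = 542.2

542 kmol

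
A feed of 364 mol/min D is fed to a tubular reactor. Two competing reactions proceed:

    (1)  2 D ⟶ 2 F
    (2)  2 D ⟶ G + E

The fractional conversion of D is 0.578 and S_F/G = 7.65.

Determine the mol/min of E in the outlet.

Conversion of D: D consumed = 0.578 × 364 = 210.4 mol/min = 2ξ₁ + 2ξ₂.
Selectivity: 2ξ₁ / (1ξ₂) = 7.65 → ξ₁ = 3.825 ξ₂.
Substitute: (2·3.825 + 2) ξ₂ = 210.4 → ξ₂ = 21.8 mol/min, ξ₁ = 83.39 mol/min.
Outlet amounts (n = n₀ + Σ ν·ξ):
  D: 364 − 2(83.39) − 2(21.8) = 153.6
  F: 0 + 2(83.39) = 166.8
  G: 0 + 1(21.8) = 21.8
  E: 0 + 1(21.8) = 21.8

21.8 mol/min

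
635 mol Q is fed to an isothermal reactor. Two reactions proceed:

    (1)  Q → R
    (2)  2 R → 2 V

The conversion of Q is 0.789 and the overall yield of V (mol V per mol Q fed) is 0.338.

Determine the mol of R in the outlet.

286 mol

Conversion of Q: Q consumed = 1ξ₁ = 0.789 × 635 → ξ₁ = 501 mol.
Yield of V: 2ξ₂ / 635 = 0.338 → ξ₂ = 107.3 mol.
Outlet amounts (n = n₀ + Σ ν·ξ):
  Q: 635 − 1(501) = 134
  R: 0 + 1(501) − 2(107.3) = 286.4
  V: 0 + 2(107.3) = 214.6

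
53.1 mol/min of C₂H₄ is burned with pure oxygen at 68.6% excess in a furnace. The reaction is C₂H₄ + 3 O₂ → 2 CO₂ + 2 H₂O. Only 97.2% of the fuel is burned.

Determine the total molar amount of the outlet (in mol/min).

Stoichiometric O₂ = 3 × 53.1 = 159.3 mol/min; O₂ fed = 159.3 × 1.686 = 268.6 mol/min.
Fuel reacted = 0.972 × 53.1 → ξ = 51.61 mol/min.
Outlet (n = n₀ + ν ξ):
  C₂H₄: 53.1 − 1(51.61) = 1.487
  O₂: 268.6 − 3(51.61) = 113.7
  CO₂: 0 + 2(51.61) = 103.2
  H₂O: 0 + 2(51.61) = 103.2
Total out = 1.487 + 113.7 + 103.2 + 103.2 = 321.7 mol/min.

322 mol/min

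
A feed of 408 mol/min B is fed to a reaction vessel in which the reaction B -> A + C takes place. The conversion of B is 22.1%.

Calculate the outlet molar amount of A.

90.2 mol/min

B reacted = 0.221 × 408 = 90.17 mol/min; ν_B = −1, so ξ = 90.17/1 = 90.17 mol/min.
Outlet amounts (n = n₀ + ν ξ):
  B: 408 − 1(90.17) = 317.8
  A: 0 + 1(90.17) = 90.17
  C: 0 + 1(90.17) = 90.17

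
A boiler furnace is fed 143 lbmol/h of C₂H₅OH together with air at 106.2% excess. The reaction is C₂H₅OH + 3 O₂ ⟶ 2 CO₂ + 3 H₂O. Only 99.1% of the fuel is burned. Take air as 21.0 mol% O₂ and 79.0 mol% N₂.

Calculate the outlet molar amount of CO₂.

283 lbmol/h

Stoichiometric O₂ = 3 × 143 = 429 lbmol/h; O₂ fed = 429 × 2.062 = 884.6 lbmol/h.
N₂ fed = 884.6 × 79/21 = 3328 lbmol/h.
Fuel reacted = 0.991 × 143 → ξ = 141.7 lbmol/h.
Outlet (n = n₀ + ν ξ):
  C₂H₅OH: 143 − 1(141.7) = 1.287
  O₂: 884.6 − 3(141.7) = 459.5
  N₂: 3328 (inert)
  CO₂: 0 + 2(141.7) = 283.4
  H₂O: 0 + 3(141.7) = 425.1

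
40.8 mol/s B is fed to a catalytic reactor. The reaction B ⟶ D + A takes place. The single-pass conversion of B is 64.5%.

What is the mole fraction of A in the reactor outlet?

B reacted = 0.645 × 40.8 = 26.32 mol/s; ν_B = −1, so ξ = 26.32/1 = 26.32 mol/s.
Outlet amounts (n = n₀ + ν ξ):
  B: 40.8 − 1(26.32) = 14.48
  D: 0 + 1(26.32) = 26.32
  A: 0 + 1(26.32) = 26.32
Total out = 67.12 mol/s; y_A = 26.32 / 67.12 = 0.3921.

0.392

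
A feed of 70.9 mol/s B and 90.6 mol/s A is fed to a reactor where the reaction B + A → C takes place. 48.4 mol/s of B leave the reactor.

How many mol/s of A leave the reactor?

For B: n = n₀ − 1ξ → 48.4 = 70.9 − 1ξ, giving ξ = 22.5 mol/s.
Outlet amounts (n = n₀ + ν ξ):
  B: 70.9 − 1(22.5) = 48.4
  A: 90.6 − 1(22.5) = 68.1
  C: 0 + 1(22.5) = 22.5

68.1 mol/s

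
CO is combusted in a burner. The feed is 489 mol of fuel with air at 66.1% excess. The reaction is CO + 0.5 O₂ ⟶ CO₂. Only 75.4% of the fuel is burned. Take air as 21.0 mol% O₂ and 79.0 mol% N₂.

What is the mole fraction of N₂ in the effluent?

Stoichiometric O₂ = 0.5 × 489 = 244.5 mol; O₂ fed = 244.5 × 1.661 = 406.1 mol.
N₂ fed = 406.1 × 79/21 = 1528 mol.
Fuel reacted = 0.754 × 489 → ξ = 368.7 mol.
Outlet (n = n₀ + ν ξ):
  CO: 489 − 1(368.7) = 120.3
  O₂: 406.1 − 0.5(368.7) = 221.8
  N₂: 1528 (inert)
  CO₂: 0 + 1(368.7) = 368.7
Total out = 2239 mol; y_N₂ = 1528 / 2239 = 0.6825.

0.682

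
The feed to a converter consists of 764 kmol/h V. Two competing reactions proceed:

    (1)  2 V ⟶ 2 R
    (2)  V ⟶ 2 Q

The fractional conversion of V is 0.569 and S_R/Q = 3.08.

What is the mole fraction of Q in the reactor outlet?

0.147

Conversion of V: V consumed = 0.569 × 764 = 434.7 kmol/h = 2ξ₁ + 1ξ₂.
Selectivity: 2ξ₁ / (2ξ₂) = 3.08 → ξ₁ = 3.08 ξ₂.
Substitute: (2·3.08 + 1) ξ₂ = 434.7 → ξ₂ = 60.71 kmol/h, ξ₁ = 187 kmol/h.
Outlet amounts (n = n₀ + Σ ν·ξ):
  V: 764 − 2(187) − 1(60.71) = 329.3
  R: 0 + 2(187) = 374
  Q: 0 + 2(60.71) = 121.4
Total out = 824.7 kmol/h; y_Q = 121.4 / 824.7 = 0.1472.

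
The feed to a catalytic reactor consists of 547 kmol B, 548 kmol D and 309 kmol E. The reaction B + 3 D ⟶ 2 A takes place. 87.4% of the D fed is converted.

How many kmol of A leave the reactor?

D reacted = 0.874 × 548 = 479 kmol; ν_D = −3, so ξ = 479/3 = 159.7 kmol.
Outlet amounts (n = n₀ + ν ξ):
  B: 547 − 1(159.7) = 387.3
  D: 548 − 3(159.7) = 69.05
  A: 0 + 2(159.7) = 319.3
  E: 309 (inert)

319 kmol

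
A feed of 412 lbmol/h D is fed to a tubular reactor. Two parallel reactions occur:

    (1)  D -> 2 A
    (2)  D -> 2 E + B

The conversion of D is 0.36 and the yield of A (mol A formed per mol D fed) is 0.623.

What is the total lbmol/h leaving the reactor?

580 lbmol/h

Yield of A: 2ξ₁ / 412 = 0.623 → ξ₁ = 128.3 lbmol/h.
Conversion of D: 1ξ₁ + 1ξ₂ = 0.36 × 412 = 148.3 → ξ₂ = 19.98 lbmol/h.
Outlet amounts (n = n₀ + Σ ν·ξ):
  D: 412 − 1(128.3) − 1(19.98) = 263.7
  A: 0 + 2(128.3) = 256.7
  E: 0 + 2(19.98) = 39.96
  B: 0 + 1(19.98) = 19.98
Total out = 263.7 + 256.7 + 39.96 + 19.98 = 580.3 lbmol/h.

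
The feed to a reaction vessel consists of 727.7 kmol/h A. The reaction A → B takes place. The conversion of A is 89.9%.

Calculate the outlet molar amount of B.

654 kmol/h

A reacted = 0.899 × 727.7 = 654.2 kmol/h; ν_A = −1, so ξ = 654.2/1 = 654.2 kmol/h.
Outlet amounts (n = n₀ + ν ξ):
  A: 727.7 − 1(654.2) = 73.5
  B: 0 + 1(654.2) = 654.2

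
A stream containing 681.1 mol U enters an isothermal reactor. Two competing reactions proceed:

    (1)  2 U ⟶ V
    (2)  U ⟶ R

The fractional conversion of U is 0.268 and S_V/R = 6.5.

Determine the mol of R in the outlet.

Conversion of U: U consumed = 0.268 × 681.1 = 182.5 mol = 2ξ₁ + 1ξ₂.
Selectivity: 1ξ₁ / (1ξ₂) = 6.5 → ξ₁ = 6.5 ξ₂.
Substitute: (2·6.5 + 1) ξ₂ = 182.5 → ξ₂ = 13.04 mol, ξ₁ = 84.75 mol.
Outlet amounts (n = n₀ + Σ ν·ξ):
  U: 681.1 − 2(84.75) − 1(13.04) = 498.6
  V: 0 + 1(84.75) = 84.75
  R: 0 + 1(13.04) = 13.04

13 mol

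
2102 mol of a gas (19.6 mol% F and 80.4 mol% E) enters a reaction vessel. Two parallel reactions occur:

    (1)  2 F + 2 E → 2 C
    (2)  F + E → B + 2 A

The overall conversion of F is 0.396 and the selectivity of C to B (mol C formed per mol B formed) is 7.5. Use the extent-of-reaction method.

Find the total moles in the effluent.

Conversion of F: F consumed = 0.396 × 412 = 163.1 mol = 2ξ₁ + 1ξ₂.
Selectivity: 2ξ₁ / (1ξ₂) = 7.5 → ξ₁ = 3.75 ξ₂.
Substitute: (2·3.75 + 1) ξ₂ = 163.1 → ξ₂ = 19.19 mol, ξ₁ = 71.98 mol.
Outlet amounts (n = n₀ + Σ ν·ξ):
  F: 412 − 2(71.98) − 1(19.19) = 248.8
  E: 1690 − 2(71.98) − 1(19.19) = 1527
  C: 0 + 2(71.98) = 144
  B: 0 + 1(19.19) = 19.19
  A: 0 + 2(19.19) = 38.39
Total out = 248.8 + 1527 + 144 + 19.19 + 38.39 = 1977 mol.

1980 mol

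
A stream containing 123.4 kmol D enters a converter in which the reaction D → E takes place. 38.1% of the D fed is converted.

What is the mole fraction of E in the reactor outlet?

D reacted = 0.381 × 123.4 = 47.02 kmol; ν_D = −1, so ξ = 47.02/1 = 47.02 kmol.
Outlet amounts (n = n₀ + ν ξ):
  D: 123.4 − 1(47.02) = 76.38
  E: 0 + 1(47.02) = 47.02
Total out = 123.4 kmol; y_E = 47.02 / 123.4 = 0.381.

0.381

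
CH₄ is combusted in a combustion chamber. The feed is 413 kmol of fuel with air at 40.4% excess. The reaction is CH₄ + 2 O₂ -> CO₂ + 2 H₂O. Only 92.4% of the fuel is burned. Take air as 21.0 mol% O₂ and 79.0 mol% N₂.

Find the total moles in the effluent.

5940 kmol

Stoichiometric O₂ = 2 × 413 = 826 kmol; O₂ fed = 826 × 1.404 = 1160 kmol.
N₂ fed = 1160 × 79/21 = 4363 kmol.
Fuel reacted = 0.924 × 413 → ξ = 381.6 kmol.
Outlet (n = n₀ + ν ξ):
  CH₄: 413 − 1(381.6) = 31.39
  O₂: 1160 − 2(381.6) = 396.5
  N₂: 4363 (inert)
  CO₂: 0 + 1(381.6) = 381.6
  H₂O: 0 + 2(381.6) = 763.2
Total out = 31.39 + 396.5 + 4363 + 381.6 + 763.2 = 5935 kmol.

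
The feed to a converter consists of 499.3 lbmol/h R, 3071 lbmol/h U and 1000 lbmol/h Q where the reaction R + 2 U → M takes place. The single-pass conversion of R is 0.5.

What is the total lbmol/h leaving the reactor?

R reacted = 0.5 × 499.3 = 249.7 lbmol/h; ν_R = −1, so ξ = 249.7/1 = 249.7 lbmol/h.
Outlet amounts (n = n₀ + ν ξ):
  R: 499.3 − 1(249.7) = 249.7
  U: 3071 − 2(249.7) = 2572
  M: 0 + 1(249.7) = 249.7
  Q: 1000 (inert)
Total out = 249.7 + 2572 + 249.7 + 1000 = 4071 lbmol/h.

4070 lbmol/h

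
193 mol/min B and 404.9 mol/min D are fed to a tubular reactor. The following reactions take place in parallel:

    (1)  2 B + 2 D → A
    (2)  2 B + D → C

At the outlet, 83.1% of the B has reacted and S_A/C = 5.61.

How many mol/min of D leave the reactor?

257 mol/min

Conversion of B: B consumed = 0.831 × 193 = 160.4 mol/min = 2ξ₁ + 2ξ₂.
Selectivity: 1ξ₁ / (1ξ₂) = 5.61 → ξ₁ = 5.61 ξ₂.
Substitute: (2·5.61 + 2) ξ₂ = 160.4 → ξ₂ = 12.13 mol/min, ξ₁ = 68.06 mol/min.
Outlet amounts (n = n₀ + Σ ν·ξ):
  B: 193 − 2(68.06) − 2(12.13) = 32.62
  D: 404.9 − 2(68.06) − 1(12.13) = 256.6
  A: 0 + 1(68.06) = 68.06
  C: 0 + 1(12.13) = 12.13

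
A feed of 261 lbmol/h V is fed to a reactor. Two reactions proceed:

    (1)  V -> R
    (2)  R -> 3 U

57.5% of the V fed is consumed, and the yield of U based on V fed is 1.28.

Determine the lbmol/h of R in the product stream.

38.7 lbmol/h

Conversion of V: V consumed = 1ξ₁ = 0.575 × 261 → ξ₁ = 150.1 lbmol/h.
Yield of U: 3ξ₂ / 261 = 1.28 → ξ₂ = 111.4 lbmol/h.
Outlet amounts (n = n₀ + Σ ν·ξ):
  V: 261 − 1(150.1) = 110.9
  R: 0 + 1(150.1) − 1(111.4) = 38.71
  U: 0 + 3(111.4) = 334.1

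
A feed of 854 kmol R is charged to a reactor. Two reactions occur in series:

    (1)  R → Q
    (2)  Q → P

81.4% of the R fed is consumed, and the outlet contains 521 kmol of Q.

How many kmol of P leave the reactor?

Conversion of R: R consumed = 1ξ₁ = 0.814 × 854 → ξ₁ = 695.2 kmol.
Q balance: n_Q = 0 + 1ξ₁ − 1ξ₂ = 521 → ξ₂ = (1·695.2 − 521)/1 = 174.2 kmol.
Outlet amounts (n = n₀ + Σ ν·ξ):
  R: 854 − 1(695.2) = 158.8
  Q: 0 + 1(695.2) − 1(174.2) = 521
  P: 0 + 1(174.2) = 174.2

174 kmol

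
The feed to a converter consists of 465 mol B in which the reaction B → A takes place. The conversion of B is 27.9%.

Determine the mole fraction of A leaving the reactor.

B reacted = 0.279 × 465 = 129.7 mol; ν_B = −1, so ξ = 129.7/1 = 129.7 mol.
Outlet amounts (n = n₀ + ν ξ):
  B: 465 − 1(129.7) = 335.3
  A: 0 + 1(129.7) = 129.7
Total out = 465 mol; y_A = 129.7 / 465 = 0.279.

0.279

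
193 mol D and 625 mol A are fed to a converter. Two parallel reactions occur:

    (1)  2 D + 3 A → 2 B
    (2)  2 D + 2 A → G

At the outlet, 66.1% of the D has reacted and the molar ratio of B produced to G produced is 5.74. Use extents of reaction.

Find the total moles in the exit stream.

627 mol

Conversion of D: D consumed = 0.661 × 193 = 127.6 mol = 2ξ₁ + 2ξ₂.
Selectivity: 2ξ₁ / (1ξ₂) = 5.74 → ξ₁ = 2.87 ξ₂.
Substitute: (2·2.87 + 2) ξ₂ = 127.6 → ξ₂ = 16.48 mol, ξ₁ = 47.3 mol.
Outlet amounts (n = n₀ + Σ ν·ξ):
  D: 193 − 2(47.3) − 2(16.48) = 65.43
  A: 625 − 3(47.3) − 2(16.48) = 450.1
  B: 0 + 2(47.3) = 94.61
  G: 0 + 1(16.48) = 16.48
Total out = 65.43 + 450.1 + 94.61 + 16.48 = 626.6 mol.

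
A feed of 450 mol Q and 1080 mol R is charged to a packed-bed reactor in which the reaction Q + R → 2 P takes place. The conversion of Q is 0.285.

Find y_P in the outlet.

Q reacted = 0.285 × 450 = 128.2 mol; ν_Q = −1, so ξ = 128.2/1 = 128.2 mol.
Outlet amounts (n = n₀ + ν ξ):
  Q: 450 − 1(128.2) = 321.8
  R: 1080 − 1(128.2) = 951.8
  P: 0 + 2(128.2) = 256.5
Total out = 1530 mol; y_P = 256.5 / 1530 = 0.1676.

0.168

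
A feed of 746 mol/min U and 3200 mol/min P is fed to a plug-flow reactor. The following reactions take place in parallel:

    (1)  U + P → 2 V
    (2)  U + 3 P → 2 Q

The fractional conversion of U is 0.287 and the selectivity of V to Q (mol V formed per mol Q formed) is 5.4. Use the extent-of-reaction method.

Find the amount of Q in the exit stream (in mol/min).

66.9 mol/min

Conversion of U: U consumed = 0.287 × 746 = 214.1 mol/min = 1ξ₁ + 1ξ₂.
Selectivity: 2ξ₁ / (2ξ₂) = 5.4 → ξ₁ = 5.4 ξ₂.
Substitute: (1·5.4 + 1) ξ₂ = 214.1 → ξ₂ = 33.45 mol/min, ξ₁ = 180.6 mol/min.
Outlet amounts (n = n₀ + Σ ν·ξ):
  U: 746 − 1(180.6) − 1(33.45) = 531.9
  P: 3200 − 1(180.6) − 3(33.45) = 2919
  V: 0 + 2(180.6) = 361.3
  Q: 0 + 2(33.45) = 66.91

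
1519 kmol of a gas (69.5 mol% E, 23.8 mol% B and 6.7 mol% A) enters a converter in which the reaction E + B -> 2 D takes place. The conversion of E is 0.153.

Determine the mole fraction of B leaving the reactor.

E reacted = 0.153 × 1056 = 161.5 kmol; ν_E = −1, so ξ = 161.5/1 = 161.5 kmol.
Outlet amounts (n = n₀ + ν ξ):
  E: 1056 − 1(161.5) = 894.2
  B: 361.5 − 1(161.5) = 200
  D: 0 + 2(161.5) = 323
  A: 101.8 (inert)
Total out = 1519 kmol; y_B = 200 / 1519 = 0.1317.

0.132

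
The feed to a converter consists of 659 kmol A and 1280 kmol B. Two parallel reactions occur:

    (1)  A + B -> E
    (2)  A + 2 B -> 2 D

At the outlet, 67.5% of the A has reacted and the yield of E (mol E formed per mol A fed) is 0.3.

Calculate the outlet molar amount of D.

494 kmol

Yield of E: 1ξ₁ / 659 = 0.3 → ξ₁ = 197.7 kmol.
Conversion of A: 1ξ₁ + 1ξ₂ = 0.675 × 659 = 444.8 → ξ₂ = 247.1 kmol.
Outlet amounts (n = n₀ + Σ ν·ξ):
  A: 659 − 1(197.7) − 1(247.1) = 214.2
  B: 1280 − 1(197.7) − 2(247.1) = 588
  E: 0 + 1(197.7) = 197.7
  D: 0 + 2(247.1) = 494.3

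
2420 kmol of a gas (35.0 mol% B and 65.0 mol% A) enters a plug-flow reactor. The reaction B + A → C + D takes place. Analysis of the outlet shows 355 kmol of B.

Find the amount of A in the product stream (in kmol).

For B: n = n₀ − 1ξ → 355 = 847 − 1ξ, giving ξ = 492 kmol.
Outlet amounts (n = n₀ + ν ξ):
  B: 847 − 1(492) = 355
  A: 1573 − 1(492) = 1081
  C: 0 + 1(492) = 492
  D: 0 + 1(492) = 492

1080 kmol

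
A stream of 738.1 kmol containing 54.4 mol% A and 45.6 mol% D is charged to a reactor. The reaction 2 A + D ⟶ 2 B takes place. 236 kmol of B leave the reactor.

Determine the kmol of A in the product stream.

166 kmol

For B: n = n₀ + 2ξ → 236 = 0 + 2ξ, giving ξ = 118 kmol.
Outlet amounts (n = n₀ + ν ξ):
  A: 401.5 − 2(118) = 165.5
  D: 336.6 − 1(118) = 218.6
  B: 0 + 2(118) = 236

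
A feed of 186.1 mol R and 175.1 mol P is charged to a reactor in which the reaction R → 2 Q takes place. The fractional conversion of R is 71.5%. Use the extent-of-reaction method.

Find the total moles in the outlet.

494 mol

R reacted = 0.715 × 186.1 = 133.1 mol; ν_R = −1, so ξ = 133.1/1 = 133.1 mol.
Outlet amounts (n = n₀ + ν ξ):
  R: 186.1 − 1(133.1) = 53.04
  Q: 0 + 2(133.1) = 266.1
  P: 175.1 (inert)
Total out = 53.04 + 266.1 + 175.1 = 494.3 mol.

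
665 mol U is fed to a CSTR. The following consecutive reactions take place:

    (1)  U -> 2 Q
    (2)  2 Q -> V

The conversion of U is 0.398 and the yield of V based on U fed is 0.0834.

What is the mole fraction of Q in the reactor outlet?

Conversion of U: U consumed = 1ξ₁ = 0.398 × 665 → ξ₁ = 264.7 mol.
Yield of V: 1ξ₂ / 665 = 0.0834 → ξ₂ = 55.46 mol.
Outlet amounts (n = n₀ + Σ ν·ξ):
  U: 665 − 1(264.7) = 400.3
  Q: 0 + 2(264.7) − 2(55.46) = 418.4
  V: 0 + 1(55.46) = 55.46
Total out = 874.2 mol; y_Q = 418.4 / 874.2 = 0.4786.

0.479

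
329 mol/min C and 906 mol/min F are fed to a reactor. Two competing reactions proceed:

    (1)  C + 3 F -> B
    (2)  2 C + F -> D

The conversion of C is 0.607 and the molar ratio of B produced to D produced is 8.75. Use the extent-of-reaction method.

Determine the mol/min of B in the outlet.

163 mol/min

Conversion of C: C consumed = 0.607 × 329 = 199.7 mol/min = 1ξ₁ + 2ξ₂.
Selectivity: 1ξ₁ / (1ξ₂) = 8.75 → ξ₁ = 8.75 ξ₂.
Substitute: (1·8.75 + 2) ξ₂ = 199.7 → ξ₂ = 18.58 mol/min, ξ₁ = 162.5 mol/min.
Outlet amounts (n = n₀ + Σ ν·ξ):
  C: 329 − 1(162.5) − 2(18.58) = 129.3
  F: 906 − 3(162.5) − 1(18.58) = 399.8
  B: 0 + 1(162.5) = 162.5
  D: 0 + 1(18.58) = 18.58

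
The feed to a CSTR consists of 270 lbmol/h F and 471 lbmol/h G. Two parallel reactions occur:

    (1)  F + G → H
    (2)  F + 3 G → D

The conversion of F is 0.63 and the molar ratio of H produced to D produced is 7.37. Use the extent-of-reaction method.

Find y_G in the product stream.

Conversion of F: F consumed = 0.63 × 270 = 170.1 lbmol/h = 1ξ₁ + 1ξ₂.
Selectivity: 1ξ₁ / (1ξ₂) = 7.37 → ξ₁ = 7.37 ξ₂.
Substitute: (1·7.37 + 1) ξ₂ = 170.1 → ξ₂ = 20.32 lbmol/h, ξ₁ = 149.8 lbmol/h.
Outlet amounts (n = n₀ + Σ ν·ξ):
  F: 270 − 1(149.8) − 1(20.32) = 99.9
  G: 471 − 1(149.8) − 3(20.32) = 260.3
  H: 0 + 1(149.8) = 149.8
  D: 0 + 1(20.32) = 20.32
Total out = 530.3 lbmol/h; y_G = 260.3 / 530.3 = 0.4908.

0.491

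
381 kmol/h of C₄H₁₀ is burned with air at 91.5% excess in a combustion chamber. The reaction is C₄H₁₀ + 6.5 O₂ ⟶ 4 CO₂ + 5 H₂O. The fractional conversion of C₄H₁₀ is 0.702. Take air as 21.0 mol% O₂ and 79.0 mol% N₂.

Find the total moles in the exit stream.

Stoichiometric O₂ = 6.5 × 381 = 2476 kmol/h; O₂ fed = 2476 × 1.915 = 4742 kmol/h.
N₂ fed = 4742 × 79/21 = 17840 kmol/h.
Fuel reacted = 0.702 × 381 → ξ = 267.5 kmol/h.
Outlet (n = n₀ + ν ξ):
  C₄H₁₀: 381 − 1(267.5) = 113.5
  O₂: 4742 − 6.5(267.5) = 3004
  N₂: 17840 (inert)
  CO₂: 0 + 4(267.5) = 1070
  H₂O: 0 + 5(267.5) = 1337
Total out = 113.5 + 3004 + 17840 + 1070 + 1337 = 23370 kmol/h.

23400 kmol/h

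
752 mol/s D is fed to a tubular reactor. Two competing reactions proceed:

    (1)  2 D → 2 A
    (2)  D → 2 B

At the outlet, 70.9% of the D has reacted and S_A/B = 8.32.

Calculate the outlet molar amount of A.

Conversion of D: D consumed = 0.709 × 752 = 533.2 mol/s = 2ξ₁ + 1ξ₂.
Selectivity: 2ξ₁ / (2ξ₂) = 8.32 → ξ₁ = 8.32 ξ₂.
Substitute: (2·8.32 + 1) ξ₂ = 533.2 → ξ₂ = 30.22 mol/s, ξ₁ = 251.5 mol/s.
Outlet amounts (n = n₀ + Σ ν·ξ):
  D: 752 − 2(251.5) − 1(30.22) = 218.8
  A: 0 + 2(251.5) = 502.9
  B: 0 + 2(30.22) = 60.45

503 mol/s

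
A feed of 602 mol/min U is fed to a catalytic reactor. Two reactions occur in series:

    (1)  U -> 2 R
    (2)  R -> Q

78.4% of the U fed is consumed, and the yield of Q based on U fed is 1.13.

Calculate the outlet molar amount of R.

264 mol/min

Conversion of U: U consumed = 1ξ₁ = 0.784 × 602 → ξ₁ = 472 mol/min.
Yield of Q: 1ξ₂ / 602 = 1.13 → ξ₂ = 680.3 mol/min.
Outlet amounts (n = n₀ + Σ ν·ξ):
  U: 602 − 1(472) = 130
  R: 0 + 2(472) − 1(680.3) = 263.7
  Q: 0 + 1(680.3) = 680.3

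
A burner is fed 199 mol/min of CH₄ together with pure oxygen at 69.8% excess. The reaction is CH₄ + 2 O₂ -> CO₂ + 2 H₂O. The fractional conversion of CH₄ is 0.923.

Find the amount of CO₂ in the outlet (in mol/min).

Stoichiometric O₂ = 2 × 199 = 398 mol/min; O₂ fed = 398 × 1.698 = 675.8 mol/min.
Fuel reacted = 0.923 × 199 → ξ = 183.7 mol/min.
Outlet (n = n₀ + ν ξ):
  CH₄: 199 − 1(183.7) = 15.32
  O₂: 675.8 − 2(183.7) = 308.4
  CO₂: 0 + 1(183.7) = 183.7
  H₂O: 0 + 2(183.7) = 367.4

184 mol/min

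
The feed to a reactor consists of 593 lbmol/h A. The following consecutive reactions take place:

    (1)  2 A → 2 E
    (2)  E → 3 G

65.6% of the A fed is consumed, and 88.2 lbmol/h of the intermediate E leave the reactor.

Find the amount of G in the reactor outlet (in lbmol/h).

902 lbmol/h

Conversion of A: A consumed = 2ξ₁ = 0.656 × 593 → ξ₁ = 194.5 lbmol/h.
E balance: n_E = 0 + 2ξ₁ − 1ξ₂ = 88.2 → ξ₂ = (2·194.5 − 88.2)/1 = 300.8 lbmol/h.
Outlet amounts (n = n₀ + Σ ν·ξ):
  A: 593 − 2(194.5) = 204
  E: 0 + 2(194.5) − 1(300.8) = 88.2
  G: 0 + 3(300.8) = 902.4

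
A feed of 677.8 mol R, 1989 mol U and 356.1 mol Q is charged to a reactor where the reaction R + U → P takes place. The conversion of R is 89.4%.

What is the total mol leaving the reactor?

R reacted = 0.894 × 677.8 = 606 mol; ν_R = −1, so ξ = 606/1 = 606 mol.
Outlet amounts (n = n₀ + ν ξ):
  R: 677.8 − 1(606) = 71.85
  U: 1989 − 1(606) = 1383
  P: 0 + 1(606) = 606
  Q: 356.1 (inert)
Total out = 71.85 + 1383 + 606 + 356.1 = 2417 mol.

2420 mol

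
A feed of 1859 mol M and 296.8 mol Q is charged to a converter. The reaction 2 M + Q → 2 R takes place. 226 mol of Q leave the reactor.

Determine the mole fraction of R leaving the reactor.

For Q: n = n₀ − 1ξ → 226 = 296.8 − 1ξ, giving ξ = 70.8 mol.
Outlet amounts (n = n₀ + ν ξ):
  M: 1859 − 2(70.8) = 1717
  Q: 296.8 − 1(70.8) = 226
  R: 0 + 2(70.8) = 141.6
Total out = 2085 mol; y_R = 141.6 / 2085 = 0.06791.

0.0679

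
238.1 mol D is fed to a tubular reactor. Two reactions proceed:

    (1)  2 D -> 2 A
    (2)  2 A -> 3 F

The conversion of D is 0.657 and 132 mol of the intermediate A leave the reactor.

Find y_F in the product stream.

Conversion of D: D consumed = 2ξ₁ = 0.657 × 238.1 → ξ₁ = 78.22 mol.
A balance: n_A = 0 + 2ξ₁ − 2ξ₂ = 132 → ξ₂ = (2·78.22 − 132)/2 = 12.22 mol.
Outlet amounts (n = n₀ + Σ ν·ξ):
  D: 238.1 − 2(78.22) = 81.67
  A: 0 + 2(78.22) − 2(12.22) = 132
  F: 0 + 3(12.22) = 36.65
Total out = 250.3 mol; y_F = 36.65 / 250.3 = 0.1464.

0.146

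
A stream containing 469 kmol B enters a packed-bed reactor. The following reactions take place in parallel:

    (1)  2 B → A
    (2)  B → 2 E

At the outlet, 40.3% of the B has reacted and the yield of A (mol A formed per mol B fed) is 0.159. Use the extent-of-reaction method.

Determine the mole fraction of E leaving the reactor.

0.184

Yield of A: 1ξ₁ / 469 = 0.159 → ξ₁ = 74.57 kmol.
Conversion of B: 2ξ₁ + 1ξ₂ = 0.403 × 469 = 189 → ξ₂ = 39.87 kmol.
Outlet amounts (n = n₀ + Σ ν·ξ):
  B: 469 − 2(74.57) − 1(39.87) = 280
  A: 0 + 1(74.57) = 74.57
  E: 0 + 2(39.87) = 79.73
Total out = 434.3 kmol; y_E = 79.73 / 434.3 = 0.1836.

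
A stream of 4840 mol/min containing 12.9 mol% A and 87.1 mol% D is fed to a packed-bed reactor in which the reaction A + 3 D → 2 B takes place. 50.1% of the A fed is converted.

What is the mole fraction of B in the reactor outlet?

0.148

A reacted = 0.501 × 624.4 = 312.8 mol/min; ν_A = −1, so ξ = 312.8/1 = 312.8 mol/min.
Outlet amounts (n = n₀ + ν ξ):
  A: 624.4 − 1(312.8) = 311.6
  D: 4216 − 3(312.8) = 3277
  B: 0 + 2(312.8) = 625.6
Total out = 4214 mol/min; y_B = 625.6 / 4214 = 0.1484.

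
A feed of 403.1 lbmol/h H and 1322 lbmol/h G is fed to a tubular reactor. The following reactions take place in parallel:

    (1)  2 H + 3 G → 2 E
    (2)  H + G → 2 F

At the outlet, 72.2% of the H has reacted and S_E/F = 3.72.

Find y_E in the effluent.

0.191

Conversion of H: H consumed = 0.722 × 403.1 = 291 lbmol/h = 2ξ₁ + 1ξ₂.
Selectivity: 2ξ₁ / (2ξ₂) = 3.72 → ξ₁ = 3.72 ξ₂.
Substitute: (2·3.72 + 1) ξ₂ = 291 → ξ₂ = 34.48 lbmol/h, ξ₁ = 128.3 lbmol/h.
Outlet amounts (n = n₀ + Σ ν·ξ):
  H: 403.1 − 2(128.3) − 1(34.48) = 112.1
  G: 1322 − 3(128.3) − 1(34.48) = 902.7
  E: 0 + 2(128.3) = 256.6
  F: 0 + 2(34.48) = 68.97
Total out = 1340 lbmol/h; y_E = 256.6 / 1340 = 0.1914.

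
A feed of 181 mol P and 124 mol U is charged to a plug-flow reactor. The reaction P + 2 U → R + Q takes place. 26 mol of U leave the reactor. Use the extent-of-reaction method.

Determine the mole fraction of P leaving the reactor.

For U: n = n₀ − 2ξ → 26 = 124 − 2ξ, giving ξ = 49 mol.
Outlet amounts (n = n₀ + ν ξ):
  P: 181 − 1(49) = 132
  U: 124 − 2(49) = 26
  R: 0 + 1(49) = 49
  Q: 0 + 1(49) = 49
Total out = 256 mol; y_P = 132 / 256 = 0.5156.

0.516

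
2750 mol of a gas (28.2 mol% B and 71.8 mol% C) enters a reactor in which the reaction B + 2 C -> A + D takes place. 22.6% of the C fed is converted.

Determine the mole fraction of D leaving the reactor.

0.0883

C reacted = 0.226 × 1974 = 446.2 mol; ν_C = −2, so ξ = 446.2/2 = 223.1 mol.
Outlet amounts (n = n₀ + ν ξ):
  B: 775.5 − 1(223.1) = 552.4
  C: 1974 − 2(223.1) = 1528
  A: 0 + 1(223.1) = 223.1
  D: 0 + 1(223.1) = 223.1
Total out = 2527 mol; y_D = 223.1 / 2527 = 0.0883.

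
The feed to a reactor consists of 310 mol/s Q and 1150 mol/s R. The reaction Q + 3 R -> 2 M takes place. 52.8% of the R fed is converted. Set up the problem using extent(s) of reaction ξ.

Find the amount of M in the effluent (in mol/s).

405 mol/s

R reacted = 0.528 × 1150 = 607.2 mol/s; ν_R = −3, so ξ = 607.2/3 = 202.4 mol/s.
Outlet amounts (n = n₀ + ν ξ):
  Q: 310 − 1(202.4) = 107.6
  R: 1150 − 3(202.4) = 542.8
  M: 0 + 2(202.4) = 404.8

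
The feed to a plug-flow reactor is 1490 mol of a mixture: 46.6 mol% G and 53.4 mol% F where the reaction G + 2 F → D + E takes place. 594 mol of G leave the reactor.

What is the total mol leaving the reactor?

1390 mol

For G: n = n₀ − 1ξ → 594 = 694.3 − 1ξ, giving ξ = 100.3 mol.
Outlet amounts (n = n₀ + ν ξ):
  G: 694.3 − 1(100.3) = 594
  F: 795.7 − 2(100.3) = 595
  D: 0 + 1(100.3) = 100.3
  E: 0 + 1(100.3) = 100.3
Total out = 594 + 595 + 100.3 + 100.3 = 1390 mol.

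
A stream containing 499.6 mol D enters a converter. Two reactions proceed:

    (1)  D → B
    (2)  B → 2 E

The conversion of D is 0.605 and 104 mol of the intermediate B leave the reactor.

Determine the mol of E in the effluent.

Conversion of D: D consumed = 1ξ₁ = 0.605 × 499.6 → ξ₁ = 302.3 mol.
B balance: n_B = 0 + 1ξ₁ − 1ξ₂ = 104 → ξ₂ = (1·302.3 − 104)/1 = 198.3 mol.
Outlet amounts (n = n₀ + Σ ν·ξ):
  D: 499.6 − 1(302.3) = 197.3
  B: 0 + 1(302.3) − 1(198.3) = 104
  E: 0 + 2(198.3) = 396.5

397 mol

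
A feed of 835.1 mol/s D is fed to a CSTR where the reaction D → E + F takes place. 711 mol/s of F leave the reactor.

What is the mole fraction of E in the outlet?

0.46

For F: n = n₀ + 1ξ → 711 = 0 + 1ξ, giving ξ = 711 mol/s.
Outlet amounts (n = n₀ + ν ξ):
  D: 835.1 − 1(711) = 124.1
  E: 0 + 1(711) = 711
  F: 0 + 1(711) = 711
Total out = 1546 mol/s; y_E = 711 / 1546 = 0.4599.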